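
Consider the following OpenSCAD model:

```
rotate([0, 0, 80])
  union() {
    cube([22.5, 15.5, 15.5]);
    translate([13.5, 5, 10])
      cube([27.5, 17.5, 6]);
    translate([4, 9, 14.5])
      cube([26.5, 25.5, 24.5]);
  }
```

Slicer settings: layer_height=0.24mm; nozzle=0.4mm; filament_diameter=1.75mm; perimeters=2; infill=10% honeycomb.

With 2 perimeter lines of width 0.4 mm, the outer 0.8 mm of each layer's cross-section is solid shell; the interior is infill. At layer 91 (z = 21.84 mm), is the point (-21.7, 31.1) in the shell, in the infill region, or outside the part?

infill

At z = 21.84 mm: the cube is absent (z outside [0, 15.5]); the cube at (13.5, 5) is absent (z outside [10, 16]); the cube at (4, 9) (footprint 26.5×25.5) is included at this height; Taking the union: only the 26.5×25.5 cube at (4, 9) is present, so the union is just that shape — 1 connected region; (rotated 80° about Z; rotation is an isometry so areas/perimeters/island counts are preserved). Overall, the cross-section is a single solid region. Undo the 80° rotation: the query point maps to (26.859, 26.771) in the un-rotated model frame. The nearest boundary edge runs (30.50, 9.00)→(30.50, 34.50); distance from the point to it = 3.64 mm. The point is inside the cross-section and 3.64 mm from the nearest boundary — more than the 0.8 mm shell width (2 × 0.4), so it's in the infill interior.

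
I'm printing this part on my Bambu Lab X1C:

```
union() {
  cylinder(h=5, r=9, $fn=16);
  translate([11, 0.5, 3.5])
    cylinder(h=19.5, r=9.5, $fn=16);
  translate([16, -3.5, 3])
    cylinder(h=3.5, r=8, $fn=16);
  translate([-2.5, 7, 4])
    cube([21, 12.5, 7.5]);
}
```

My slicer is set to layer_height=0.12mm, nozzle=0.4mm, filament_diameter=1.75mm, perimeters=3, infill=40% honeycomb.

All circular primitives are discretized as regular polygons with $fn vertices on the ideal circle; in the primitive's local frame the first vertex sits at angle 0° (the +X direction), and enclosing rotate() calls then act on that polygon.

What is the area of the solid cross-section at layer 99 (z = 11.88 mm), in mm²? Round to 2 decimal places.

At z = 11.88 mm: the cylinder is absent (z outside [0, 5]); the cylinder at (11, 0.5): section is a regular 16-gon, circumradius r=9.5 (area = (16/2)·9.500²·sin(360°/16) = 276.30 mm²); the cylinder at (16, -3.5) does not reach this height (z outside [3, 6.5]); the cube at (-2.5, 7) does not reach this height (z outside [4, 11.5]); Taking the union: only the r=9.5 cylinder at (11, 0.5) is present, so the union is just that shape — area = 276.30 mm². Overall, the cross-section is a single solid region. Net area = 276.30 mm².

276.30 mm²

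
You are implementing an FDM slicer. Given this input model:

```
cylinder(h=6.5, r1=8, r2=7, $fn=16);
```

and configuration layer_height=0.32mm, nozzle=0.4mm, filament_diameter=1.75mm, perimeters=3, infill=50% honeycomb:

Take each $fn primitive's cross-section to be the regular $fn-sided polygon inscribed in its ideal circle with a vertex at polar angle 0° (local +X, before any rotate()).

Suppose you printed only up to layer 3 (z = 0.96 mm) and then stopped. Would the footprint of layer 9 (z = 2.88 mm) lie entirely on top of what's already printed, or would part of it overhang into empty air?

entirely on top

Compare the two slices. At z = 0.96: the cone (r1=8→r2=7) has section circumradius 7.852 here — a regular 16-gon (area = (16/2)·7.852²·sin(360°/16) = 188.77 mm²). At z = 2.88: the cone contributes a regular 16-gon of circumradius 7.557 (interpolated between r1=8 and r2=7 at t=0.443) (area = (16/2)·7.557²·sin(360°/16) = 174.83 mm²). Checking containment: the cross-section at z = 2.88 is a subset of the cross-section at z = 0.96.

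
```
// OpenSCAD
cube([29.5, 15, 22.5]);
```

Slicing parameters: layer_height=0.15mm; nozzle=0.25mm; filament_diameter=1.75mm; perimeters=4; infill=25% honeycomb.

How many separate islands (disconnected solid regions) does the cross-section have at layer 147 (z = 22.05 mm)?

At z = 22.05 mm: the 29.5×15 cube contributes its full rectangle. Overall, the cross-section is a single solid region. Island count = 1.

1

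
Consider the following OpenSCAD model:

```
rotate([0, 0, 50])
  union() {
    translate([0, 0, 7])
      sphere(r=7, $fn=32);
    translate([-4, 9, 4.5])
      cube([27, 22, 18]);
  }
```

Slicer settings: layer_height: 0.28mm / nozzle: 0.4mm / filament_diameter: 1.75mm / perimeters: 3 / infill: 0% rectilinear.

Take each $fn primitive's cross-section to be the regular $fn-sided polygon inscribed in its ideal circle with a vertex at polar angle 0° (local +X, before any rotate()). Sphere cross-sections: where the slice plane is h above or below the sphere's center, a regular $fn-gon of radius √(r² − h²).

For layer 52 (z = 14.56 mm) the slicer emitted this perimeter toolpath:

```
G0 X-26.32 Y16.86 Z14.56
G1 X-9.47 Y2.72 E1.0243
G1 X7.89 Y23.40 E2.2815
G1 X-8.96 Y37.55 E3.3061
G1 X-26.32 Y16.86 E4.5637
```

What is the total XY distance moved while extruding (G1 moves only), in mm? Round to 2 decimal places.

98.01 mm

Sum the Euclidean lengths of each G1 segment: total = 98.01 mm.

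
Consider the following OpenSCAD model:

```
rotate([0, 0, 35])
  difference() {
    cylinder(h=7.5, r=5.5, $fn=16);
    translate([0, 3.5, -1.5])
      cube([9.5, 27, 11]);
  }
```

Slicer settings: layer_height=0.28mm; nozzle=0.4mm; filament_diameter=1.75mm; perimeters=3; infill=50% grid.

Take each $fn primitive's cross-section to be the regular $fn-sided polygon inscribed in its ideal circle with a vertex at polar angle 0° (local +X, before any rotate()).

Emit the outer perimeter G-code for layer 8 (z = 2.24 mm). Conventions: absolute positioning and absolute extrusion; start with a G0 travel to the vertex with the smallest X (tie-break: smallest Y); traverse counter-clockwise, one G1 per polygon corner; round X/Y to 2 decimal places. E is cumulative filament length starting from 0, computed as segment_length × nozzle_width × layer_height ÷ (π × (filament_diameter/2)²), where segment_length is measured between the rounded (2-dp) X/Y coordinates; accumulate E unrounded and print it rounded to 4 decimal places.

At z = 2.24 mm: the r=5.5 cylinder contributes a regular 16-gon of circumradius 5.5; the 9.5×27 cube at (0, 3.5) contributes its full rectangle; Taking the first minus the rest: starting from the r=5.5 cylinder, the 9.5×27 cube at (0, 3.5) partially overlaps it — only the 5.58 mm² overlap (of its 256.50 mm²) is removed, clipping the outline — 1 connected region; (whole slice rotated 35° about Z — lengths, areas and connectivity unchanged). The outline is a single polygon with 16 vertices. Extrusion per mm of travel: 0.4 × 0.28 / (π × 0.875²) = 0.046564. Accumulating E over each segment gives final E = 1.6644.

G0 X-5.42 Y0.96 Z2.24
G1 X-5.37 Y-1.19 E0.1001
G1 X-4.51 Y-3.15 E0.1998
G1 X-2.96 Y-4.64 E0.2999
G1 X-0.96 Y-5.42 E0.3999
G1 X1.19 Y-5.37 E0.5000
G1 X3.15 Y-4.51 E0.5997
G1 X4.64 Y-2.96 E0.6998
G1 X5.42 Y-0.96 E0.7998
G1 X5.37 Y1.19 E0.8999
G1 X4.51 Y3.15 E0.9996
G1 X2.96 Y4.64 E1.0997
G1 X1.39 Y5.25 E1.1781
G1 X-2.01 Y2.87 E1.3714
G1 X-3.15 Y4.51 E1.4644
G1 X-4.64 Y2.96 E1.5645
G1 X-5.42 Y0.96 E1.6644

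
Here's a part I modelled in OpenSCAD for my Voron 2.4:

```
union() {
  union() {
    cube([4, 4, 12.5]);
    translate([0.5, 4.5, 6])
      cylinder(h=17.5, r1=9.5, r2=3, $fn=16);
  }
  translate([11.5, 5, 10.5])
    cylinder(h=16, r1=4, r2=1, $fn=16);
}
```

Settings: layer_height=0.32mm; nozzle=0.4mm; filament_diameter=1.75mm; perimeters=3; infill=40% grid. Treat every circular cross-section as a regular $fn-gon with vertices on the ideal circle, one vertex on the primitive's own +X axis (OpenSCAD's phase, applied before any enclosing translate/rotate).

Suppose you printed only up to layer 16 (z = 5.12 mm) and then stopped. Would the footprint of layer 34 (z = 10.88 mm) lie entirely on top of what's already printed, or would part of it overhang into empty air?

Compare the two slices. At z = 5.12: the cube is present — its section is the full 4×4 rectangle (area 16.00 mm²); the cone at (0.5, 4.5) does not reach this height (z outside [6, 23.5]); Merging all regions: only the 4×4 cube is present, so the union is just that shape — area = 16.00 mm²; the cone at (11.5, 5) is absent (z outside [10.5, 26.5]); Combining (union): only the result so far is present, so the union is just that shape — area = 16.00 mm². At z = 10.88: the cube (footprint 4×4) is included at this height (area 16.00 mm²); the cone at (0.5, 4.5) (r1=9.5→r2=3) has section circumradius 7.687 here — a regular 16-gon (area = (16/2)·7.687²·sin(360°/16) = 180.92 mm²); Taking the union: the 4×4 cube lies entirely inside the cone at (0.5, 4.5), so the union is just the cone at (0.5, 4.5) — area = 180.92 mm²; the cone at (11.5, 5) contributes a regular 16-gon of circumradius 3.929 (interpolated between r1=4 and r2=1 at t=0.024) (area = (16/2)·3.929²·sin(360°/16) = 47.25 mm²); Merging all regions: the regions partially overlap — summed areas 228.18 mm² minus the doubly-counted overlap 0.92 mm² gives 227.26 mm² — area = 227.26 mm². Checking containment: at z = 10.88 the cross-section extends beyond the z = 5.12 cross-section by about 211.26 mm².

part overhangs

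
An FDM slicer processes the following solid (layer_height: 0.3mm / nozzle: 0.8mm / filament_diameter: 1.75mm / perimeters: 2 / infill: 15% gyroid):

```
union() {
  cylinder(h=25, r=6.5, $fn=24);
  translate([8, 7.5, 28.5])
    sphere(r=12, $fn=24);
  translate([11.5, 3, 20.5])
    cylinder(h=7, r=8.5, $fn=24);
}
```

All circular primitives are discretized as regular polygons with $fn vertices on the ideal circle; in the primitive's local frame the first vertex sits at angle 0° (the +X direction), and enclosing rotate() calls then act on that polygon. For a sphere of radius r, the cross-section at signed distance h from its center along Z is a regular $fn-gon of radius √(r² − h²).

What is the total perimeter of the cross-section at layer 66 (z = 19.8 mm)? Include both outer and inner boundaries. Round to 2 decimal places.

At z = 19.8 mm: the r=6.5 cylinder gives a regular 24-gon of circumradius 6.5 (constant along its height) (perimeter = 2·24·6.500·sin(180°/24) = 40.72 mm); the r=12 sphere at (8, 7.5) contributes a regular 24-gon of circumradius √(12²−8.7²) = 8.265 (perimeter = 2·24·8.265·sin(180°/24) = 51.78 mm); the cylinder at (11.5, 3) is not intersected at this z (z outside [20.5, 27.5]); Taking the union: the regions partially overlap (shared area 24.62 mm²), so the edge portions inside another operand are dropped and the merged outline is re-measured after clipping — boundary = 71.30 mm. Overall, the cross-section is a single solid region. Total boundary length (outer) = 71.30 mm.

71.30 mm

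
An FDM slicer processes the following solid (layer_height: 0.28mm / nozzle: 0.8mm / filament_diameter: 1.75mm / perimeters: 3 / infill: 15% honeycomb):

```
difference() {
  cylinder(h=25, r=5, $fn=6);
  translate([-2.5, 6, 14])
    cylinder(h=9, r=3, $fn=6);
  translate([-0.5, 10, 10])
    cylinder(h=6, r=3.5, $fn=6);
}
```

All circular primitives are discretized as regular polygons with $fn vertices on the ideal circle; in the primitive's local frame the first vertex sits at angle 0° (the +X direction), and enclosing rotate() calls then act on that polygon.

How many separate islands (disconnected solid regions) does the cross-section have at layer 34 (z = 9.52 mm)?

1

At z = 9.52 mm: the r=5 cylinder gives a regular 6-gon of circumradius 5 (constant along its height); the cylinder at (-2.5, 6) is not intersected at this z (z outside [14, 23]); the cylinder at (-0.5, 10) is not intersected at this z (z outside [10, 16]); After the difference (first − rest): none of the subtracted shapes is present at this height, so the r=5 cylinder is unchanged — 1 connected region. Overall, the cross-section is a single solid region. Island count = 1.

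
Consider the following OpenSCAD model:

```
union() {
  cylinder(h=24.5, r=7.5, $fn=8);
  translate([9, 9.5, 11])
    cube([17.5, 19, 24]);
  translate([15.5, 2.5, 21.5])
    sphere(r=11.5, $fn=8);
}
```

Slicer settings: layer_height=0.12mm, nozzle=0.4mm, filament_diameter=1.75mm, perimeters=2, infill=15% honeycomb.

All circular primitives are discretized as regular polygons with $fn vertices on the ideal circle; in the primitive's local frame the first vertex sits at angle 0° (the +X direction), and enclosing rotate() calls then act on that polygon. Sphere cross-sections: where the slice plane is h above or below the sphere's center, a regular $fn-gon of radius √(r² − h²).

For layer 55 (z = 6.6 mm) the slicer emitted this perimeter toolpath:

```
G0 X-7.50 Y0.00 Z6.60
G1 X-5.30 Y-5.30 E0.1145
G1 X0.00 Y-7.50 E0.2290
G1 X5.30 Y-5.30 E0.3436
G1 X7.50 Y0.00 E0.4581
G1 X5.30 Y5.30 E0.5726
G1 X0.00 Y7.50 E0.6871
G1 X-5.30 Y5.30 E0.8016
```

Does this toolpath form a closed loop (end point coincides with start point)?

no

Start point (G0): (-7.50, 0.00). End point (last G1): the path does not return to the start — open.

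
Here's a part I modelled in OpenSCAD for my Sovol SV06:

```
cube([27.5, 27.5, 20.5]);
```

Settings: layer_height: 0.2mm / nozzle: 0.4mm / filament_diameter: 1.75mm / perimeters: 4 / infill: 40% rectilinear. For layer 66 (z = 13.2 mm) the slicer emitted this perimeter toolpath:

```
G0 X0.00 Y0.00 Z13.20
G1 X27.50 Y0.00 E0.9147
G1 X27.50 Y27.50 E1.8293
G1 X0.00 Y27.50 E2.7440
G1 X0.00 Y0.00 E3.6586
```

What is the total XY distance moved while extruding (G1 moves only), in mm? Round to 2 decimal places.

110.00 mm

Sum the Euclidean lengths of each G1 segment: total = 110.00 mm.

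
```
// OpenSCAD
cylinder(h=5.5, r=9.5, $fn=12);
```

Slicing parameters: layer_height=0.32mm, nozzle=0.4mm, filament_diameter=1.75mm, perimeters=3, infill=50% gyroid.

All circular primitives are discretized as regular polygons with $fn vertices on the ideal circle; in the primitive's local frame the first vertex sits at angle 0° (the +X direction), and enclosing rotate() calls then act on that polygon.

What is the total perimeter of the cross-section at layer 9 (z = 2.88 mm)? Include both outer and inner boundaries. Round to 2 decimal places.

59.01 mm

At z = 2.88 mm: the cylinder: section is a regular 12-gon, circumradius r=9.5 (perimeter = 2·12·9.500·sin(180°/12) = 59.01 mm). Overall, the cross-section is a single solid region. Total boundary length (outer) = 59.01 mm.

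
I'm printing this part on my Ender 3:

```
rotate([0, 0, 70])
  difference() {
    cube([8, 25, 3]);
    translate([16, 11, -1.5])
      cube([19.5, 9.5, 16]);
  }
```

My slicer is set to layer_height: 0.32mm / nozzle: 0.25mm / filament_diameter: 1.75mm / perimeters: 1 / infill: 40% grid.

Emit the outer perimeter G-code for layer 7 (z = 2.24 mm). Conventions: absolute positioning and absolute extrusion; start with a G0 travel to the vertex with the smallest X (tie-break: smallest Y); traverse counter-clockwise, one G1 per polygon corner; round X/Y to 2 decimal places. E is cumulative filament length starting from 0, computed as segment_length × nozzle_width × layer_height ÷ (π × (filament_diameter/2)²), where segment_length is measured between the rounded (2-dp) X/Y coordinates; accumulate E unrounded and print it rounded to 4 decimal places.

G0 X-23.49 Y8.55 Z2.24
G1 X0.00 Y0.00 E0.8314
G1 X2.74 Y7.52 E1.0976
G1 X-20.76 Y16.07 E1.9294
G1 X-23.49 Y8.55 E2.1955

At z = 2.24 mm: the cube is present — its section is the full 8×25 rectangle; the cube at (16, 11) (footprint 19.5×9.5) is included at this height; After the difference (first − rest): starting from the 8×25 cube, the 19.5×9.5 cube at (16, 11) misses the remaining region (no effect) — 1 connected region; (rotated 70° about Z; rotation is an isometry so areas/perimeters/island counts are preserved). The outline is a single polygon with 4 vertices. Extrusion per mm of travel: 0.25 × 0.32 / (π × 0.875²) = 0.033260. Accumulating E over each segment gives final E = 2.1955.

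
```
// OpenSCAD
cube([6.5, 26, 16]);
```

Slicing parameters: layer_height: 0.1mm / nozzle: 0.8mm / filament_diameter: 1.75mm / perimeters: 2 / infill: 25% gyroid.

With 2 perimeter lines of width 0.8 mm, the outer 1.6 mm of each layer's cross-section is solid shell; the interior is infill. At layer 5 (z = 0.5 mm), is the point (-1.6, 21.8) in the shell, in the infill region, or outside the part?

At z = 0.5 mm: the cube is present — its section is the full 6.5×26 rectangle. Overall, the cross-section is a single solid region. The nearest boundary edge runs (0.00, 26.00)→(0.00, 0.00); distance from the point to it = 1.60 mm. The point is not inside any of the regions above, so it lies outside the cross-section (1.60 mm from the nearest boundary).

outside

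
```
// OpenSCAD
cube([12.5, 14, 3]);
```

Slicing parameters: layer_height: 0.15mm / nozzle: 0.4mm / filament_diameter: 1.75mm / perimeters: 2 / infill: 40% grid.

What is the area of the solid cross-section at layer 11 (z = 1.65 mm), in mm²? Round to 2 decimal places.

175.00 mm²

At z = 1.65 mm: the cube (footprint 12.5×14) is included at this height (area 175.00 mm²). Overall, the cross-section is a single solid region. Net area = 175.00 mm².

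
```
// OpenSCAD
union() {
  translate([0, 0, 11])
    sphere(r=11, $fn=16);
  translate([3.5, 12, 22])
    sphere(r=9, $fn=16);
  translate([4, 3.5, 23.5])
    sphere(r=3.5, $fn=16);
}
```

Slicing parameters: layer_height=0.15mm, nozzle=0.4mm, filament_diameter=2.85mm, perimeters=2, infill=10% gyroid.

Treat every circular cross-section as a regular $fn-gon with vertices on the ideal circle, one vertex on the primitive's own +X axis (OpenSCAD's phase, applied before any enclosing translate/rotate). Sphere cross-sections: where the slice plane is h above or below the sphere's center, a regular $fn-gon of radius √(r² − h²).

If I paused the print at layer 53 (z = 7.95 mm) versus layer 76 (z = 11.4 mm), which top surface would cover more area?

layer 76 (z = 11.4 mm)

Layer 53 (z = 7.95): the r=11 sphere contributes a regular 16-gon of circumradius √(11²−3.05²) = 10.569 (area = (16/2)·10.569²·sin(360°/16) = 341.96 mm²); the sphere at (3.5, 12) is absent (|z−center|=14.050 > r=9); the sphere at (4, 3.5) is absent (|z−center|=15.550 > r=3.5); Combining (union): only the r=11 sphere is present, so the union is just that shape — area = 341.96 mm². So its area = 341.96 mm². Layer 76 (z = 11.4): the sphere: section is a regular 16-gon, circumradius = √(r²−h²) = √(11²−0.4²) = 10.993 (area = (16/2)·10.993²·sin(360°/16) = 369.95 mm²); the sphere at (3.5, 12) does not reach this height (|z−center|=10.600 > r=9); the sphere at (4, 3.5) is absent (|z−center|=12.100 > r=3.5); Combining (union): only the r=11 sphere is present, so the union is just that shape — area = 369.95 mm². So its area = 369.95 mm². Layer 76 is larger (369.95 vs 341.96 mm²).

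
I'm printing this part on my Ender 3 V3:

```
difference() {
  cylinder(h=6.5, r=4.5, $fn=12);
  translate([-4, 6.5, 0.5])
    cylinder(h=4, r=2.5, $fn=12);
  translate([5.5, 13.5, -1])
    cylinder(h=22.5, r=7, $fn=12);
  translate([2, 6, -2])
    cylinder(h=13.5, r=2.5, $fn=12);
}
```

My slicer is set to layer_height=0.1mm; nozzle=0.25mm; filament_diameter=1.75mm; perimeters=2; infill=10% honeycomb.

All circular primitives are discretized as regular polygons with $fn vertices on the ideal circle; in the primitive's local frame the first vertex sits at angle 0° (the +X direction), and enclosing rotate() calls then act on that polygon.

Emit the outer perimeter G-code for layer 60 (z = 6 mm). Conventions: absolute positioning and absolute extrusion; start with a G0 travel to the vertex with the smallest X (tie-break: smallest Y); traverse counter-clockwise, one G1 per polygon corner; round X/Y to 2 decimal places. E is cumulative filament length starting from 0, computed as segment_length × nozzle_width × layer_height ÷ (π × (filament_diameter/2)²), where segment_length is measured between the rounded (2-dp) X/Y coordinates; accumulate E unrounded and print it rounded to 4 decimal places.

G0 X-4.50 Y0.00 Z6.00
G1 X-3.90 Y-2.25 E0.0242
G1 X-2.25 Y-3.90 E0.0485
G1 X0.00 Y-4.50 E0.0727
G1 X2.25 Y-3.90 E0.0969
G1 X3.90 Y-2.25 E0.1211
G1 X4.50 Y0.00 E0.1453
G1 X3.90 Y2.25 E0.1695
G1 X2.51 Y3.64 E0.1900
G1 X2.00 Y3.50 E0.1955
G1 X0.75 Y3.83 E0.2089
G1 X0.12 Y4.47 E0.2182
G1 X0.00 Y4.50 E0.2195
G1 X-2.25 Y3.90 E0.2437
G1 X-3.90 Y2.25 E0.2680
G1 X-4.50 Y0.00 E0.2922

At z = 6 mm: the r=4.5 cylinder contributes a regular 12-gon of circumradius 4.5; the cylinder at (-4, 6.5) is not intersected at this z (z outside [0.5, 4.5]); the r=7 cylinder at (5.5, 13.5) gives a regular 12-gon of circumradius 7 (constant along its height); the cylinder at (2, 6): section is a regular 12-gon, circumradius r=2.5; After the difference (first − rest): starting from the r=4.5 cylinder, the r=7 cylinder at (5.5, 13.5) misses the remaining region (no effect); the r=2.5 cylinder at (2, 6) partially overlaps it — only the 0.87 mm² overlap (of its 18.75 mm²) is removed, clipping the outline — 1 connected region. The outline is a single polygon with 15 vertices. Extrusion per mm of travel: 0.25 × 0.1 / (π × 0.875²) = 0.010394. Accumulating E over each segment gives final E = 0.2922.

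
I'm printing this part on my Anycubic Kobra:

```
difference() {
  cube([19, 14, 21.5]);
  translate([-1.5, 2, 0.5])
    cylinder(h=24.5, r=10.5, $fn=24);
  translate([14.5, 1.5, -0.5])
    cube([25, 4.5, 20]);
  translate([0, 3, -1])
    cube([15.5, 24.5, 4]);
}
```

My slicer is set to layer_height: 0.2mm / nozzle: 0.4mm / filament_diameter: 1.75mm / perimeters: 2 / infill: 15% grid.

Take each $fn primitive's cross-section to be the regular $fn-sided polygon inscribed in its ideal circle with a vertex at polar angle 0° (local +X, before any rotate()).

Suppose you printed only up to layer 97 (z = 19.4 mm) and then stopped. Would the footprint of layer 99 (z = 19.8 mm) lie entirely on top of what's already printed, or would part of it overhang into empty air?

part overhangs

Compare the two slices. At z = 19.4: the 19×14 cube contributes its full rectangle (area 266.00 mm²); the r=10.5 cylinder at (-1.5, 2) contributes a regular 24-gon of circumradius 10.5 (area = (24/2)·10.500²·sin(360°/24) = 342.42 mm²); the cube at (14.5, 1.5) is present — its section is the full 25×4.5 rectangle (area 112.50 mm²); the cube at (0, 3) is not intersected at this z (z outside [-1, 3]); Subtracting the remaining from the first: starting from the 19×14 cube (266.00 mm²), the r=10.5 cylinder at (-1.5, 2) partially overlaps it — only the 87.74 mm² overlap (of its 342.42 mm²) is removed, clipping the outline; the 25×4.5 cube at (14.5, 1.5) partially overlaps it — only the 20.25 mm² overlap (of its 112.50 mm²) is removed, clipping the outline — area = 158.01 mm². At z = 19.8: the cube (footprint 19×14) is included at this height (area 266.00 mm²); the r=10.5 cylinder at (-1.5, 2) gives a regular 24-gon of circumradius 10.5 (constant along its height) (area = (24/2)·10.500²·sin(360°/24) = 342.42 mm²); the cube at (14.5, 1.5) does not reach this height (z outside [-0.5, 19.5]); the cube at (0, 3) does not reach this height (z outside [-1, 3]); Taking the first minus the rest: starting from the 19×14 cube (266.00 mm²), the r=10.5 cylinder at (-1.5, 2) partially overlaps it — only the 87.74 mm² overlap (of its 342.42 mm²) is removed, clipping the outline — area = 178.26 mm². Checking containment: at z = 19.8 the cross-section extends beyond the z = 19.4 cross-section by about 20.25 mm².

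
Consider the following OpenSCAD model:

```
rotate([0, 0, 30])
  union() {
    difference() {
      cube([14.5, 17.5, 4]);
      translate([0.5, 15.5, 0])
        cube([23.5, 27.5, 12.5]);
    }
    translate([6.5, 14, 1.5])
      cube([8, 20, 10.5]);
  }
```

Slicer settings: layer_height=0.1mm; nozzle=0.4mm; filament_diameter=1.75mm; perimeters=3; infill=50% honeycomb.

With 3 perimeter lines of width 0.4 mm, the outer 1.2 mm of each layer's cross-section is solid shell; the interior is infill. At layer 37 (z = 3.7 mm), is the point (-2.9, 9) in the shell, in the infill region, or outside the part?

At z = 3.7 mm: the cube (footprint 14.5×17.5) is included at this height; the cube at (0.5, 15.5) is present — its section is the full 23.5×27.5 rectangle; Subtracting the remaining from the first: starting from the 14.5×17.5 cube, the 23.5×27.5 cube at (0.5, 15.5) partially overlaps it — only the 28.00 mm² overlap (of its 646.25 mm²) is removed, clipping the outline — 1 connected region; the 8×20 cube at (6.5, 14) contributes its full rectangle; Taking the union: the regions partially overlap (shared area 12.00 mm²), so overlapping operands fuse into one piece — 1 connected region; (whole slice rotated 30° about Z — lengths, areas and connectivity unchanged). Overall, the cross-section is a single solid region. Undo the 30° rotation: the query point maps to (1.989, 9.244) in the un-rotated model frame. The nearest boundary edge runs (0.00, 0.00)→(0.00, 17.50); distance from the point to it = 1.99 mm. The point is inside the cross-section and 1.99 mm from the nearest boundary — more than the 1.2 mm shell width (3 × 0.4), so it's in the infill interior.

infill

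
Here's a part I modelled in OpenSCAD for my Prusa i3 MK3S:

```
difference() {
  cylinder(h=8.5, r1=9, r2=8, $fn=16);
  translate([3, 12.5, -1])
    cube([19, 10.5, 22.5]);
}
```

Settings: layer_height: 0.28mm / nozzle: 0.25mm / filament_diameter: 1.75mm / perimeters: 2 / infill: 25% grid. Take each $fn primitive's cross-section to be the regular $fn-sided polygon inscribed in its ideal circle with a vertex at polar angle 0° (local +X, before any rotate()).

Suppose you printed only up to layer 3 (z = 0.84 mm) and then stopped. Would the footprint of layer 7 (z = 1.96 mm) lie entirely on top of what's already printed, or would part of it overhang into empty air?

entirely on top

Compare the two slices. At z = 0.84: the cone contributes a regular 16-gon of circumradius 8.901 (interpolated between r1=9 and r2=8 at t=0.099) (area = (16/2)·8.901²·sin(360°/16) = 242.56 mm²); the 19×10.5 cube at (3, 12.5) contributes its full rectangle (area 199.50 mm²); Subtracting the remaining from the first: starting from the cone (242.56 mm²), the 19×10.5 cube at (3, 12.5) misses the remaining region (no effect) — area = 242.56 mm². At z = 1.96: the cone contributes a regular 16-gon of circumradius 8.769 (interpolated between r1=9 and r2=8 at t=0.231) (area = (16/2)·8.769²·sin(360°/16) = 235.43 mm²); the 19×10.5 cube at (3, 12.5) contributes its full rectangle (area 199.50 mm²); Taking the first minus the rest: starting from the cone (235.43 mm²), the 19×10.5 cube at (3, 12.5) misses the remaining region (no effect) — area = 235.43 mm². Checking containment: the cross-section at z = 1.96 is a subset of the cross-section at z = 0.84.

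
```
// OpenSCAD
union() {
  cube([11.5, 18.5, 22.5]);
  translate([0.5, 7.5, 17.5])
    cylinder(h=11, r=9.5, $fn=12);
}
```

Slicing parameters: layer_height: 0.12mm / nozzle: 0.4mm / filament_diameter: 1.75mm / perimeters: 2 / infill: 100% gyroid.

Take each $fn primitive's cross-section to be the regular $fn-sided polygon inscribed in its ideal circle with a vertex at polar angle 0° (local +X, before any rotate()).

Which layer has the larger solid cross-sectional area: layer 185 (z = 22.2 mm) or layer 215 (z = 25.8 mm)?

Layer 185 (z = 22.2): the cube is present — its section is the full 11.5×18.5 rectangle (area 212.75 mm²); the r=9.5 cylinder at (0.5, 7.5) gives a regular 12-gon of circumradius 9.5 (constant along its height) (area = (12/2)·9.500²·sin(360°/12) = 270.75 mm²); Merging all regions: the regions partially overlap — summed areas 483.50 mm² minus the doubly-counted overlap 137.10 mm² gives 346.40 mm² — area = 346.40 mm². So its area = 346.40 mm². Layer 215 (z = 25.8): the cube does not reach this height (z outside [0, 22.5]); the r=9.5 cylinder at (0.5, 7.5) contributes a regular 12-gon of circumradius 9.5 (area = (12/2)·9.500²·sin(360°/12) = 270.75 mm²); Taking the union: only the r=9.5 cylinder at (0.5, 7.5) is present, so the union is just that shape — area = 270.75 mm². So its area = 270.75 mm². Layer 185 is larger (346.40 vs 270.75 mm²).

layer 185 (z = 22.2 mm)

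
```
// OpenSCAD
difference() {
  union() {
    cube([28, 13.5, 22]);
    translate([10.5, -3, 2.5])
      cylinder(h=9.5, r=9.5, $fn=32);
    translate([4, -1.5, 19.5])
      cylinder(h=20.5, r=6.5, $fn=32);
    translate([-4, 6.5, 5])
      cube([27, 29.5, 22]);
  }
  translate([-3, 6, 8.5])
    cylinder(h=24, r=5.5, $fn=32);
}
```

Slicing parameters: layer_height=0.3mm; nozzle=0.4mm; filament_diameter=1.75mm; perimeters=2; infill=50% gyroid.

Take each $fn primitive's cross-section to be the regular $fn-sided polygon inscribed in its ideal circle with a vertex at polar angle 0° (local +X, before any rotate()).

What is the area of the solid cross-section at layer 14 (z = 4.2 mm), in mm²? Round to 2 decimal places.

574.70 mm²

At z = 4.2 mm: the 28×13.5 cube contributes its full rectangle (area 378.00 mm²); the cylinder at (10.5, -3): section is a regular 32-gon, circumradius r=9.5 (area = (32/2)·9.500²·sin(360°/32) = 281.71 mm²); the cylinder at (4, -1.5) does not reach this height (z outside [19.5, 40]); the cube at (-4, 6.5) does not reach this height (z outside [5, 27]); Merging all regions: the regions partially overlap — summed areas 659.71 mm² minus the doubly-counted overlap 85.01 mm² gives 574.70 mm² — area = 574.70 mm²; the cylinder at (-3, 6) is absent (z outside [8.5, 32.5]); Subtracting the remaining from the first: none of the subtracted shapes is present at this height, so that combined region is unchanged — area = 574.70 mm². Overall, the cross-section is a single solid region. Net area = 574.70 mm².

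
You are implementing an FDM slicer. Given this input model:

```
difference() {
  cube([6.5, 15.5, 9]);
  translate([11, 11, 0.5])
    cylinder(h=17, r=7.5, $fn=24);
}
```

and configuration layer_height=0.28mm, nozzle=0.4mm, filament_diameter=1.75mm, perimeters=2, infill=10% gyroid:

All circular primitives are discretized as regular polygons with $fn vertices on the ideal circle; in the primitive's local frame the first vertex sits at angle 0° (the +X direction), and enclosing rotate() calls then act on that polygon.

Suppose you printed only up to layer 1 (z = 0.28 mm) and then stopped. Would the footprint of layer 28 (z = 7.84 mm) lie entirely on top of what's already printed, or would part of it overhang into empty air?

Compare the two slices. At z = 0.28: the cube is present — its section is the full 6.5×15.5 rectangle (area 100.75 mm²); the cylinder at (11, 11) is not intersected at this z (z outside [0.5, 17.5]); Taking the first minus the rest: none of the subtracted shapes is present at this height, so the 6.5×15.5 cube is unchanged — area = 100.75 mm². At z = 7.84: the cube is present — its section is the full 6.5×15.5 rectangle (area 100.75 mm²); the r=7.5 cylinder at (11, 11) gives a regular 24-gon of circumradius 7.5 (constant along its height) (area = (24/2)·7.500²·sin(360°/24) = 174.70 mm²); Taking the first minus the rest: starting from the 6.5×15.5 cube (100.75 mm²), the r=7.5 cylinder at (11, 11) partially overlaps it — only the 23.43 mm² overlap (of its 174.70 mm²) is removed, clipping the outline — area = 77.32 mm². Checking containment: the cross-section at z = 7.84 is a subset of the cross-section at z = 0.28.

entirely on top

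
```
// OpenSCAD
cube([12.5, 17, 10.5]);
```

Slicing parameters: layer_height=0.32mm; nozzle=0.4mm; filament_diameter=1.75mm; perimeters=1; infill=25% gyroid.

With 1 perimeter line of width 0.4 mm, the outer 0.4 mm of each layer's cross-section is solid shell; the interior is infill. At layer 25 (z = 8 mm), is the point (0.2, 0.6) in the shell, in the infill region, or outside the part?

shell

At z = 8 mm: the cube (footprint 12.5×17) is included at this height. Overall, the cross-section is a single solid region. The nearest boundary edge runs (0.00, 17.00)→(0.00, 0.00); distance from the point to it = 0.20 mm. The point is inside the cross-section, 0.20 mm from the nearest boundary — within the 0.4 mm shell band (1 × 0.4).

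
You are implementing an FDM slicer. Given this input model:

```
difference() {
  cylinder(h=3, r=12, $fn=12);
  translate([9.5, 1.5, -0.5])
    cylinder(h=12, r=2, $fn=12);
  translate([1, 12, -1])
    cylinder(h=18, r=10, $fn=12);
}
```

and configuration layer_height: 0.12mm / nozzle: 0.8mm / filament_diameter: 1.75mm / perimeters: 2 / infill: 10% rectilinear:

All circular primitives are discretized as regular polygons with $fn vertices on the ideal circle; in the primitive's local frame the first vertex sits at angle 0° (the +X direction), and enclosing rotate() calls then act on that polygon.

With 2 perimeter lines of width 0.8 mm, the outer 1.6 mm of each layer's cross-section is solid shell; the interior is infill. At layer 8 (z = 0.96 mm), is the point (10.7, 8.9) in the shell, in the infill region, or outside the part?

At z = 0.96 mm: the r=12 cylinder contributes a regular 12-gon of circumradius 12; the cylinder at (9.5, 1.5): section is a regular 12-gon, circumradius r=2; the r=10 cylinder at (1, 12) contributes a regular 12-gon of circumradius 10; After the difference (first − rest): starting from the r=12 cylinder, the r=2 cylinder at (9.5, 1.5) lies wholly inside it (removes its full 12.00 mm² and its 12.42 mm outline becomes a hole wall); the r=10 cylinder at (1, 12) partially overlaps it — only the 117.36 mm² overlap (of its 300.00 mm²) is removed, clipping the outline — 1 connected region with 1 hole. Overall, the cross-section is one region with 1 hole. The nearest boundary edge runs (6.00, 3.34)→(9.53, 6.87); distance from the point to it = 2.35 mm. The point is not inside any of the regions above, so it lies outside the cross-section (2.35 mm from the nearest boundary).

outside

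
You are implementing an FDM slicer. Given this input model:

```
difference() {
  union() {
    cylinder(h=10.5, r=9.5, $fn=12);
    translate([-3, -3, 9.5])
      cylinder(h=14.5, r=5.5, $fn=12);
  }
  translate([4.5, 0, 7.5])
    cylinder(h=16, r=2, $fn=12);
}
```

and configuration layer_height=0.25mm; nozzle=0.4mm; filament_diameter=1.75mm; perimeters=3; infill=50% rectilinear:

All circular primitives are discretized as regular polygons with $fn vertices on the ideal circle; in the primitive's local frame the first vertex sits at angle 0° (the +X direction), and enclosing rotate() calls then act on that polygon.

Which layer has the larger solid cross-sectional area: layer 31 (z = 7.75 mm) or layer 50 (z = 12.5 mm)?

Layer 31 (z = 7.75): the r=9.5 cylinder contributes a regular 12-gon of circumradius 9.5 (area = (12/2)·9.500²·sin(360°/12) = 270.75 mm²); the cylinder at (-3, -3) is absent (z outside [9.5, 24]); Merging all regions: only the r=9.5 cylinder is present, so the union is just that shape — area = 270.75 mm²; the cylinder at (4.5, 0): section is a regular 12-gon, circumradius r=2 (area = (12/2)·2.000²·sin(360°/12) = 12.00 mm²); Subtracting the remaining from the first: starting from the result so far (270.75 mm²), the r=2 cylinder at (4.5, 0) lies wholly inside it (removes its full 12.00 mm² and its 12.42 mm outline becomes a hole wall) — area = 258.75 mm². So its area = 258.75 mm². Layer 50 (z = 12.5): the cylinder is absent (z outside [0, 10.5]); the r=5.5 cylinder at (-3, -3) contributes a regular 12-gon of circumradius 5.5 (area = (12/2)·5.500²·sin(360°/12) = 90.75 mm²); Taking the union: only the r=5.5 cylinder at (-3, -3) is present, so the union is just that shape — area = 90.75 mm²; the r=2 cylinder at (4.5, 0) gives a regular 12-gon of circumradius 2 (constant along its height) (area = (12/2)·2.000²·sin(360°/12) = 12.00 mm²); Taking the first minus the rest: starting from the result so far (90.75 mm²), the r=2 cylinder at (4.5, 0) misses the remaining region (no effect) — area = 90.75 mm². So its area = 90.75 mm². Layer 31 is larger (258.75 vs 90.75 mm²).

layer 31 (z = 7.75 mm)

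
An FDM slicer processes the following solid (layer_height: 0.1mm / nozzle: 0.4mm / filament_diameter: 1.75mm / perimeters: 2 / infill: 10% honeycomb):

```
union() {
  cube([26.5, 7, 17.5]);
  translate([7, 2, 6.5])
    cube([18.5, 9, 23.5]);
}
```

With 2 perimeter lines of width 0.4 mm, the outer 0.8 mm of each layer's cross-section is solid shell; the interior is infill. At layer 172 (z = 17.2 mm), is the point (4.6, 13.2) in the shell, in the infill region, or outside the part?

At z = 17.2 mm: the cube (footprint 26.5×7) is included at this height; the 18.5×9 cube at (7, 2) contributes its full rectangle; Merging all regions: the regions partially overlap (shared area 92.50 mm²), so overlapping operands fuse into one piece — 1 connected region. Overall, the cross-section is a single solid region. The nearest boundary edge runs (7.00, 7.00)→(7.00, 11.00); distance from the point to it = 3.26 mm. The point is not inside any of the regions above, so it lies outside the cross-section (3.26 mm from the nearest boundary).

outside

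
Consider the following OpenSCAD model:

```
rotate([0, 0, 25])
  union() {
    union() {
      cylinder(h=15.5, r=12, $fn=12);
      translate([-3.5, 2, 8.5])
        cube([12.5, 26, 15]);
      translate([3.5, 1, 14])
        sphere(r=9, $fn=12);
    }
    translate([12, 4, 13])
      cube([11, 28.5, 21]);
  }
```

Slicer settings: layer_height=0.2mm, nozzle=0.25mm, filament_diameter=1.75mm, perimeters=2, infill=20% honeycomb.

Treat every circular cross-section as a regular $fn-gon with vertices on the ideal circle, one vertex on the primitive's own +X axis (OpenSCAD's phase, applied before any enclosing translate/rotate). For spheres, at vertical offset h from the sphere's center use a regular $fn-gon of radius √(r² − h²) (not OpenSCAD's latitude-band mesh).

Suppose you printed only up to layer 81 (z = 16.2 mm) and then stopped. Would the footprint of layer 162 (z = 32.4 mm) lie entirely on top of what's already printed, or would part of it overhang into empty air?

entirely on top

Compare the two slices. At z = 16.2: the cylinder does not reach this height (z outside [0, 15.5]); the cube at (-3.5, 2) (footprint 12.5×26) is included at this height (area 325.00 mm²); the r=9 sphere at (3.5, 1) contributes a regular 12-gon of circumradius √(9²−2.2²) = 8.727 (area = (12/2)·8.727²·sin(360°/12) = 228.48 mm²); Merging all regions: the regions partially overlap — summed areas 553.48 mm² minus the doubly-counted overlap 82.95 mm² gives 470.53 mm² — area = 470.53 mm²; the cube at (12, 4) is present — its section is the full 11×28.5 rectangle (area 313.50 mm²); Combining (union): the 2 present regions are separate (no shared area or edge), so areas and boundary lengths simply add and each stays a separate island — area = 784.03 mm²; (rotated 25° about Z; rotation is an isometry so areas/perimeters/island counts are preserved). At z = 32.4: the cylinder does not reach this height (z outside [0, 15.5]); the cube at (-3.5, 2) is not intersected at this z (z outside [8.5, 23.5]); the sphere at (3.5, 1) does not reach this height (|z−center|=18.400 > r=9); Combining (union): nothing is present at this height; the cube at (12, 4) (footprint 11×28.5) is included at this height (area 313.50 mm²); Combining (union): only the 11×28.5 cube at (12, 4) is present, so the union is just that shape — area = 313.50 mm²; (rotated 25° about Z; rotation is an isometry so areas/perimeters/island counts are preserved). Checking containment: the cross-section at z = 32.4 is a subset of the cross-section at z = 16.2.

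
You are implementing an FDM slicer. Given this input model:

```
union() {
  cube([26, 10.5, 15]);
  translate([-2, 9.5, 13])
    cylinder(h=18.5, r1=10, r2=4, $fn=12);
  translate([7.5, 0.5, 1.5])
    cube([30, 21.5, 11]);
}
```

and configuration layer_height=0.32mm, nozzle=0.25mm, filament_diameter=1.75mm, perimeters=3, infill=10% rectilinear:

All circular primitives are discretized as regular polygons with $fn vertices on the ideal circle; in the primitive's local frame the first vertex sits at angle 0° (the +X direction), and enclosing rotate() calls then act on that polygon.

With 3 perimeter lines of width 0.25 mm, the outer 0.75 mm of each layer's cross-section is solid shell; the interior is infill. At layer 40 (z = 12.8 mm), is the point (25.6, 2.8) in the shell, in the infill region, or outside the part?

At z = 12.8 mm: the cube is present — its section is the full 26×10.5 rectangle; the cone at (-2, 9.5) is not intersected at this z (z outside [13, 31.5]); the cube at (7.5, 0.5) is not intersected at this z (z outside [1.5, 12.5]); Taking the union: only the 26×10.5 cube is present, so the union is just that shape — 1 connected region. Overall, the cross-section is a single solid region. The nearest boundary edge runs (26.00, 0.00)→(26.00, 10.50); distance from the point to it = 0.40 mm. The point is inside the cross-section, 0.40 mm from the nearest boundary — within the 0.75 mm shell band (3 × 0.25).

shell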